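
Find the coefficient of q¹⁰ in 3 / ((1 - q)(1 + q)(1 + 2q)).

The denominator gives the recurrence a_n = −2a_(n−1) + a_(n−2) + 2a_(n−3) for n ≥ 3; the numerator fixes a_0 = 3, a_1 = -6, a_2 = 15.
Iterating: 3, -6, 15, -30, 63, -126, 255, -510, 1023, -2046, 4095, so a_10 = 4095.

4095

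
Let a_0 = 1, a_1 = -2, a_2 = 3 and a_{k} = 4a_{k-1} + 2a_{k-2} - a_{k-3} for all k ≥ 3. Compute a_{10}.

257236

The ordinary generating function has denominator 1 - 4x - 2x^2 + x^3.
Iterating the recurrence: a_0,…,a_{10} = 1, -2, 3, 7, 36, 155, 685, 3014, 13271, 58427, 257236.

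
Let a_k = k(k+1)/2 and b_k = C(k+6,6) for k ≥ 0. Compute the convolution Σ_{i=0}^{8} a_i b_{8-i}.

Write out a_i and b_{8-i} for i = 0,…,8 and sum the products.
Σ = 0·3003 + 1·1716 + 3·924 + 6·462 + 10·210 + 15·84 + 21·28 + 28·7 + 36·1 = 11440.

11440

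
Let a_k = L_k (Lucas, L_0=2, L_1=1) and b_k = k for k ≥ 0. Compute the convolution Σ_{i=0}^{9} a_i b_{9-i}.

Write out a_i and b_{9-i} for i = 0,…,9 and sum the products.
Σ = 2·9 + 1·8 + 3·7 + 4·6 + 7·5 + 11·4 + 18·3 + 29·2 + 47·1 + 76·0 = 309.

309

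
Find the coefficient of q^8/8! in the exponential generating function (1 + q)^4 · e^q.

The EGF product rule gives c_8 = Σ_{k_1+k_2=8} C(8; k_1,k_2) · ∏ g_i(k_i), where (1+q)^4 gives the falling factorial (4)_k; e^q gives (1)^k.
g_1(k) for k = 0…8: 1, 4, 12, 24, 24, 0, 0, 0, 0.
g_2(k) for k = 0…8: 1, 1, 1, 1, 1, 1, 1, 1, 1.
c_8 = Σ_k C(8,k)·g_1(k)·g_2(8−k) = 1·1·1 + 8·4·1 + 28·12·1 + 56·24·1 + 70·24·1 = 1 + 32 + 336 + 1344 + 1680 = 3393.

3393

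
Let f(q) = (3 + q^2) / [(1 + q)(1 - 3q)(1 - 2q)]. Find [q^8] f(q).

44818

The denominator gives the recurrence a_n = 4a_(n−1) − a_(n−2) − 6a_(n−3) for n ≥ 3; the numerator fixes a_0 = 3, a_1 = 12, a_2 = 46.
Iterating: 3, 12, 46, 154, 498, 1562, 4826, 14754, 44818, so a_8 = 44818.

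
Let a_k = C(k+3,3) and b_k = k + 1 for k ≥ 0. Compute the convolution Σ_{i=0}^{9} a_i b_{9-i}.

This is [x^9] in the product of the two ordinary generating functions.
Σ = 1·10 + 4·9 + 10·8 + 20·7 + 35·6 + 56·5 + 84·4 + 120·3 + 165·2 + 220·1 = 2002.

2002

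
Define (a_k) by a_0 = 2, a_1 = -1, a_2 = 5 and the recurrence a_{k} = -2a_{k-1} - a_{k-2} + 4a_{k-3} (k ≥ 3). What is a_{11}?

-1585

The ordinary generating function has denominator 1 + 2x + x^2 - 4x^3.
Iterating the recurrence: a_0,…,a_{11} = 2, -1, 5, -1, -7, 35, -67, 71, 65, -469, 1157, -1585.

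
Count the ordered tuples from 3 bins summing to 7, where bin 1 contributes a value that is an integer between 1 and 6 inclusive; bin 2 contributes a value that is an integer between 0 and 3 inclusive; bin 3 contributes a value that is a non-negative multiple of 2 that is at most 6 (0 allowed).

The generating function for the choices is (t + t² + t³ + t⁴ + t⁵ + t⁶)·(1 + t + t² + t³)·(1 + t² + t⁴ + t⁶); the count is [t⁷].
(t + t² + t³ + t⁴ + t⁵ + t⁶) has coefficients 0,1,1,1,1,1,1 for degrees 0…6.
(1 + t + t² + t³) has coefficients 1,1,1,1,0,0,0,0 for degrees 0…7.
Finally multiplying by (1 + t² + t⁴ + t⁶), the product of all factors after the first has coefficients 1,1,2,2,2,2,2,2 for degrees 0…7.
[t⁷] = 1·2 + 1·2 + 1·2 + 1·2 + 1·2 + 1·1 = 11.

11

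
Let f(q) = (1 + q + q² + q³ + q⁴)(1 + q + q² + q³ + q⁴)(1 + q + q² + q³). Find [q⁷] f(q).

14

(1 + q + q² + q³ + q⁴) has coefficients 1,1,1,1,1 for degrees 0…4.
(1 + q + q² + q³ + q⁴) has coefficients 1,1,1,1,1,0,0,0 for degrees 0…7.
Finally multiplying by (1 + q + q² + q³), the product of all factors after the first has coefficients 1,2,3,4,4,3,2,1 for degrees 0…7.
[q⁷] = 1·1 + 1·2 + 1·3 + 1·4 + 1·4 = 14.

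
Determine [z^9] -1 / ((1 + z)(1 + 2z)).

1023

The denominator gives the recurrence a_n = −3a_(n−1) − 2a_(n−2) for n ≥ 2; the numerator fixes a_0 = -1, a_1 = 3.
Iterating: -1, 3, -7, 15, -31, 63, -127, 255, -511, 1023, so a_9 = 1023.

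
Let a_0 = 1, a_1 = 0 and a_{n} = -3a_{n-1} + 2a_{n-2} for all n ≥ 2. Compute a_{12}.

567334

The ordinary generating function has denominator 1 + 3q - 2q^2.
Iterating the recurrence: a_0,…,a_{12} = 1, 0, 2, -6, 22, -78, 278, -990, 3526, -12558, 44726, -159294, 567334.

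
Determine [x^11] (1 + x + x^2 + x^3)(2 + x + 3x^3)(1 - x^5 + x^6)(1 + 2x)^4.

(1 + x + x^2 + x^3) has coefficients 1,1,1,1 for degrees 0…3.
(2 + x + 3x^3) has coefficients 2,1,0,3,0,0,0,0,0,0,0,0 for degrees 0…11.
Multiplying by (1 - x^5 + x^6) gives running coefficients 2,1,0,3,0,-2,1,1,-3,3,0,0 for degrees 0…11.
Finally multiplying by (1 + 2x)^4, the product of all factors after the first has coefficients 2,17,56,91,88,86,81,9,-35,3,0,-8 for degrees 0…11.
[x^11] = 1·(-8) + 1·0 + 1·3 + 1·(-35) = -40.

-40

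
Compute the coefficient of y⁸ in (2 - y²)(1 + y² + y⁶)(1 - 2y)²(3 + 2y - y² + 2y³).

(2 - y²) has coefficients 2,0,-1 for degrees 0…2.
(1 + y² + y⁶) has coefficients 1,0,1,0,0,0,1,0,0 for degrees 0…8.
Multiplying by (1 - 2y)² gives running coefficients 1,-4,5,-4,4,0,1,-4,4 for degrees 0…8.
Finally multiplying by (3 + 2y - y² + 2y³), the product of all factors after the first has coefficients 3,-10,6,4,-9,22,-9,-2,3 for degrees 0…8.
[y⁸] = 2·3 − 1·(-9) = 15.

15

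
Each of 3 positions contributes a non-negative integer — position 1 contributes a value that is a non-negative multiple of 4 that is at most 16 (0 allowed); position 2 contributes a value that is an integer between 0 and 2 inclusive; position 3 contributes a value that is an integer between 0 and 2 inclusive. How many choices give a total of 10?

3

The generating function for the choices is (1 + z⁴ + z⁸ + z¹² + z¹⁶)·(1 + z + z²)·(1 + z + z²); the count is [z¹⁰].
(1 + z⁴ + z⁸ + z¹² + z¹⁶) has coefficients 1,0,0,0,1,0,0,0,1,0,0 for degrees 0…10.
(1 + z + z²) has coefficients 1,1,1,0,0,0,0,0,0,0,0 for degrees 0…10.
Finally multiplying by (1 + z + z²), the product of all factors after the first has coefficients 1,2,3,2,1,0,0,0,0,0,0 for degrees 0…10.
[z¹⁰] = 1·0 + 1·0 + 1·3 = 3.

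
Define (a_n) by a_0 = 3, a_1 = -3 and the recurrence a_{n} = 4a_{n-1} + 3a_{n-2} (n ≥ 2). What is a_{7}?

The ordinary generating function has denominator 1 - 4z - 3z^2.
Iterating the recurrence: a_0,…,a_{7} = 3, -3, -3, -21, -93, -435, -2019, -9381.

-9381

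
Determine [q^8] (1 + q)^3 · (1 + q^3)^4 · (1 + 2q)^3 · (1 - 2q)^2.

134

(1 + q)^3 has coefficients 1,3,3,1 for degrees 0…3.
(1 + q^3)^4 has coefficients 1,0,0,4,0,0,6,0,0 for degrees 0…8.
Multiplying by (1 + 2q)^3 gives running coefficients 1,6,12,12,24,48,38,36,72 for degrees 0…8.
Finally multiplying by (1 - 2q)^2, the product of all factors after the first has coefficients 1,2,-8,-12,24,0,-58,76,80 for degrees 0…8.
[q^8] = 1·80 + 3·76 + 3·(-58) + 1·0 = 134.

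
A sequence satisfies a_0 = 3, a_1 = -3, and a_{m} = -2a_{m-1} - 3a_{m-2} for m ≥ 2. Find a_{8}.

51

The ordinary generating function has denominator 1 + 2x + 3x^2.
Iterating the recurrence: a_0,…,a_{8} = 3, -3, -3, 15, -21, -3, 69, -129, 51.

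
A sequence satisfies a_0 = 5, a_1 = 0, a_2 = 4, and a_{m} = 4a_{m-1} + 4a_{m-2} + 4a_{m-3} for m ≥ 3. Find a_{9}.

488000

The ordinary generating function has denominator 1 - 4t - 4t^2 - 4t^3.
Iterating the recurrence: a_0,…,a_{9} = 5, 0, 4, 36, 160, 800, 3984, 19776, 98240, 488000.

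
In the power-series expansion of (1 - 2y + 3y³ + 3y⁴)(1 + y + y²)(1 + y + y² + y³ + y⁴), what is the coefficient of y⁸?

(1 - 2y + 3y³ + 3y⁴) has coefficients 1,-2,0,3,3 for degrees 0…4.
(1 + y + y²) has coefficients 1,1,1,0,0,0,0,0,0 for degrees 0…8.
Finally multiplying by (1 + y + y² + y³ + y⁴), the product of all factors after the first has coefficients 1,2,3,3,3,2,1,0,0 for degrees 0…8.
[y⁸] = 1·0 − 2·0 + 3·2 + 3·3 = 15.

15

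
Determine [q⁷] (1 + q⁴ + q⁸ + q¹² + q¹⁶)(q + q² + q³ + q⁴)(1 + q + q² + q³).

(1 + q⁴ + q⁸ + q¹² + q¹⁶) has coefficients 1,0,0,0,1,0,0,0 for degrees 0…7.
(q + q² + q³ + q⁴) has coefficients 0,1,1,1,1,0,0,0 for degrees 0…7.
Finally multiplying by (1 + q + q² + q³), the product of all factors after the first has coefficients 0,1,2,3,4,3,2,1 for degrees 0…7.
[q⁷] = 1·1 + 1·3 = 4.

4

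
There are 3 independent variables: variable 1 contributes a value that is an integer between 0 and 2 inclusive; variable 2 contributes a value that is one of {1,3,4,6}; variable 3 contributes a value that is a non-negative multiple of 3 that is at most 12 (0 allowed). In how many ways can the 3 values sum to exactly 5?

The generating function for the choices is (1 + x + x²)·(x + x³ + x⁴ + x⁶)·(1 + x³ + x⁶ + x⁹ + x¹²); the count is [x⁵].
(1 + x + x²) has coefficients 1,1,1 for degrees 0…2.
(x + x³ + x⁴ + x⁶) has coefficients 0,1,0,1,1,0 for degrees 0…5.
Finally multiplying by (1 + x³ + x⁶ + x⁹ + x¹²), the product of all factors after the first has coefficients 0,1,0,1,2,0 for degrees 0…5.
[x⁵] = 1·0 + 1·2 + 1·1 = 3.

3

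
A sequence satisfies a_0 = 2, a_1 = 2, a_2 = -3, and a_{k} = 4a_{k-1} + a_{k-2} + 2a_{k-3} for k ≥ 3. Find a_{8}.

-8475

The ordinary generating function has denominator 1 - 4y - y^2 - 2y^3.
Iterating the recurrence: a_0,…,a_{8} = 2, 2, -3, -6, -23, -104, -451, -1954, -8475.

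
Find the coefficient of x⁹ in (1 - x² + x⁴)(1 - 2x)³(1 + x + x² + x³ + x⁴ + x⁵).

-5

(1 - x² + x⁴) has coefficients 1,0,-1,0,1 for degrees 0…4.
(1 - 2x)³ has coefficients 1,-6,12,-8,0,0,0,0,0,0 for degrees 0…9.
Finally multiplying by (1 + x + x² + x³ + x⁴ + x⁵), the product of all factors after the first has coefficients 1,-5,7,-1,-1,-1,-2,4,-8,0 for degrees 0…9.
[x⁹] = 1·0 − 1·4 + 1·(-1) = -5.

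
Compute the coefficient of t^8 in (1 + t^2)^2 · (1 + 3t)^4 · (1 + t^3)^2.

593

(1 + t^2)^2 has coefficients 1,0,2,0,1 for degrees 0…4.
(1 + 3t)^4 has coefficients 1,12,54,108,81,0,0,0,0 for degrees 0…8.
Finally multiplying by (1 + t^3)^2, the product of all factors after the first has coefficients 1,12,54,110,105,108,217,174,54 for degrees 0…8.
[t^8] = 1·54 + 2·217 + 1·105 = 593.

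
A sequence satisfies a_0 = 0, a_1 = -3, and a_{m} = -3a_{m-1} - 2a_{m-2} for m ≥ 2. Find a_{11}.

The ordinary generating function has denominator 1 + 3z + 2z^2.
Iterating the recurrence: a_0,…,a_{11} = 0, -3, 9, -21, 45, -93, 189, -381, 765, -1533, 3069, -6141.

-6141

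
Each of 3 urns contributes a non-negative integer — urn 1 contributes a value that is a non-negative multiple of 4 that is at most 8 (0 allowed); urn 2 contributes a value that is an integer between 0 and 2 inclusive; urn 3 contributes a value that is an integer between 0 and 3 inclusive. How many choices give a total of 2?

3

The generating function for the choices is (1 + y⁴ + y⁸)·(1 + y + y²)·(1 + y + y² + y³); the count is [y²].
(1 + y⁴ + y⁸) has coefficients 1,0,0 for degrees 0…2.
(1 + y + y²) has coefficients 1,1,1 for degrees 0…2.
Finally multiplying by (1 + y + y² + y³), the product of all factors after the first has coefficients 1,2,3 for degrees 0…2.
[y²] = 1·3 = 3.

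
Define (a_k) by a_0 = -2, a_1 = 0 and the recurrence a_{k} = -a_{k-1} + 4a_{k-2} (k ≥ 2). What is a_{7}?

520

The ordinary generating function has denominator 1 + t - 4t^2.
Iterating the recurrence: a_0,…,a_{7} = -2, 0, -8, 8, -40, 72, -232, 520.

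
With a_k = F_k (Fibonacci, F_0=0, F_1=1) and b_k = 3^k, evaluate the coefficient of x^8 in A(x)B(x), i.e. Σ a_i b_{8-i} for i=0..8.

This is [x^8] in the product of the two ordinary generating functions.
Σ = 0·6561 + 1·2187 + 1·729 + 2·243 + 3·81 + 5·27 + 8·9 + 13·3 + 21·1 = 3912.

3912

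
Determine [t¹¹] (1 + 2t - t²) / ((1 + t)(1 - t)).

2

The denominator gives the recurrence a_n = a_(n−2) for n ≥ 3; the numerator fixes a_0 = 1, a_1 = 2, a_2 = 0.
Iterating: 1, 2, 0, 2, 0, 2, 0, 2, 0, 2, 0, 2, so a_11 = 2.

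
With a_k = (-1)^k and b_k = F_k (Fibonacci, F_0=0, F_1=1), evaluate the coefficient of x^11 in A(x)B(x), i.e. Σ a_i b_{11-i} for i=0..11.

56

This is [x^11] in the product of the two ordinary generating functions.
Σ = 1·89 − 1·55 + 1·34 − 1·21 + 1·13 − 1·8 + 1·5 − 1·3 + 1·2 − 1·1 + 1·1 − 1·0 = 56.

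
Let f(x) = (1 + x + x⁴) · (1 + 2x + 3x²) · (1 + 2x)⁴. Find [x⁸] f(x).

152

(1 + x + x⁴) has coefficients 1,1,0,0,1 for degrees 0…4.
(1 + 2x + 3x²) has coefficients 1,2,3,0,0,0,0,0,0 for degrees 0…8.
Finally multiplying by (1 + 2x)⁴, the product of all factors after the first has coefficients 1,10,43,104,152,128,48,0,0 for degrees 0…8.
[x⁸] = 1·0 + 1·0 + 1·152 = 152.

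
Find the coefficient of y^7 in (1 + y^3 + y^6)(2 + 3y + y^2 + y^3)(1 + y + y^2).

7

(1 + y^3 + y^6) has coefficients 1,0,0,1,0,0,1 for degrees 0…6.
(2 + 3y + y^2 + y^3) has coefficients 2,3,1,1,0,0,0,0 for degrees 0…7.
Finally multiplying by (1 + y + y^2), the product of all factors after the first has coefficients 2,5,6,5,2,1,0,0 for degrees 0…7.
[y^7] = 1·0 + 1·2 + 1·5 = 7.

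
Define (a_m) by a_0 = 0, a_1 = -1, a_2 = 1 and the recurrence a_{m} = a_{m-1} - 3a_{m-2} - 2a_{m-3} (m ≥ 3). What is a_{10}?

The ordinary generating function has denominator 1 - z + 3z^2 + 2z^3.
Iterating the recurrence: a_0,…,a_{10} = 0, -1, 1, 4, 3, -11, -28, -1, 105, 164, -149.

-149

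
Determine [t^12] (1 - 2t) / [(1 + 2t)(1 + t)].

The denominator gives the recurrence a_n = −3a_(n−1) − 2a_(n−2) for n ≥ 2; the numerator fixes a_0 = 1, a_1 = -5.
Iterating: 1, -5, 13, -29, 61, -125, 253, -509, 1021, -2045, 4093, -8189, 16381, so a_12 = 16381.

16381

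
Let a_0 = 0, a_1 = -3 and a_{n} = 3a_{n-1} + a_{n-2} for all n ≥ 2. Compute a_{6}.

The ordinary generating function has denominator 1 - 3y - y^2.
Iterating the recurrence: a_0,…,a_{6} = 0, -3, -9, -30, -99, -327, -1080.

-1080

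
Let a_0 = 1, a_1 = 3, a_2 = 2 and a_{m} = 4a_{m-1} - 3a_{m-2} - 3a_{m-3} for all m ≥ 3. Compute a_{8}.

The ordinary generating function has denominator 1 - 4z + 3z^2 + 3z^3.
Iterating the recurrence: a_0,…,a_{8} = 1, 3, 2, -4, -31, -118, -367, -1021, -2629.

-2629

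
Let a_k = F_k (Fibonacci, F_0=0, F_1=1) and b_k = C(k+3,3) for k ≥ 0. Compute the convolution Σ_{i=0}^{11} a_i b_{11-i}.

3588

This is [x^11] in the product of the two ordinary generating functions.
Σ = 0·364 + 1·286 + 1·220 + 2·165 + 3·120 + 5·84 + 8·56 + 13·35 + 21·20 + 34·10 + 55·4 + 89·1 = 3588.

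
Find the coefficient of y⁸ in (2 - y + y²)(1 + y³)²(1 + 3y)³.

100

(2 - y + y²) has coefficients 2,-1,1 for degrees 0…2.
(1 + y³)² has coefficients 1,0,0,2,0,0,1,0,0 for degrees 0…8.
Finally multiplying by (1 + 3y)³, the product of all factors after the first has coefficients 1,9,27,29,18,54,55,9,27 for degrees 0…8.
[y⁸] = 2·27 − 1·9 + 1·55 = 100.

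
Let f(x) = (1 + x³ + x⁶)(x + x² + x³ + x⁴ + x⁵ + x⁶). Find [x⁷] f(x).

2

(1 + x³ + x⁶) has coefficients 1,0,0,1,0,0,1 for degrees 0…6.
(x + x² + x³ + x⁴ + x⁵ + x⁶) has coefficients 0,1,1,1,1,1,1,0 for degrees 0…7.
[x⁷] = 1·0 + 1·1 + 1·1 = 2.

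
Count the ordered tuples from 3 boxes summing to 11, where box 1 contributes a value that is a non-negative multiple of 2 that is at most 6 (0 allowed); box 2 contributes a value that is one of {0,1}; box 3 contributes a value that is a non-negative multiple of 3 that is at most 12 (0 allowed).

The generating function for the choices is (1 + y² + y⁴ + y⁶)·(1 + y)·(1 + y³ + y⁶ + y⁹ + y¹²); the count is [y¹¹].
(1 + y² + y⁴ + y⁶) has coefficients 1,0,1,0,1,0,1 for degrees 0…6.
(1 + y) has coefficients 1,1,0,0,0,0,0,0,0,0,0,0 for degrees 0…11.
Finally multiplying by (1 + y³ + y⁶ + y⁹ + y¹²), the product of all factors after the first has coefficients 1,1,0,1,1,0,1,1,0,1,1,0 for degrees 0…11.
[y¹¹] = 1·0 + 1·1 + 1·1 + 1·0 = 2.

2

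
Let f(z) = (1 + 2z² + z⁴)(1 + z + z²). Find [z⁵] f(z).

1

(1 + 2z² + z⁴) has coefficients 1,0,2,0,1 for degrees 0…4.
(1 + z + z²) has coefficients 1,1,1,0,0,0 for degrees 0…5.
[z⁵] = 1·0 + 2·0 + 1·1 = 1.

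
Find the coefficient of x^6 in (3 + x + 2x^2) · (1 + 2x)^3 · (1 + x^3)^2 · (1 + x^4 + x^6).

146

(3 + x + 2x^2) has coefficients 3,1,2 for degrees 0…2.
(1 + 2x)^3 has coefficients 1,6,12,8,0,0,0 for degrees 0…6.
Multiplying by (1 + x^3)^2 gives running coefficients 1,6,12,10,12,24,17 for degrees 0…6.
Finally multiplying by (1 + x^4 + x^6), the product of all factors after the first has coefficients 1,6,12,10,13,30,30 for degrees 0…6.
[x^6] = 3·30 + 1·30 + 2·13 = 146.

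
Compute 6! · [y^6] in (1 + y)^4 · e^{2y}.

The EGF product rule gives c_6 = Σ_{k_1+k_2=6} C(6; k_1,k_2) · ∏ g_i(k_i), where (1+y)^4 gives the falling factorial (4)_k; e^{2y} gives (2)^k.
g_1(k) for k = 0…6: 1, 4, 12, 24, 24, 0, 0.
g_2(k) for k = 0…6: 1, 2, 4, 8, 16, 32, 64.
c_6 = Σ_k C(6,k)·g_1(k)·g_2(6−k) = 1·1·64 + 6·4·32 + 15·12·16 + 20·24·8 + 15·24·4 = 64 + 768 + 2880 + 3840 + 1440 = 8992.

8992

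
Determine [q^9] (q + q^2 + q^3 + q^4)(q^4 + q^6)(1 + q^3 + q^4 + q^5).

(q + q^2 + q^3 + q^4) has coefficients 0,1,1,1,1 for degrees 0…4.
(q^4 + q^6) has coefficients 0,0,0,0,1,0,1,0,0,0 for degrees 0…9.
Finally multiplying by (1 + q^3 + q^4 + q^5), the product of all factors after the first has coefficients 0,0,0,0,1,0,1,1,1,2 for degrees 0…9.
[q^9] = 1·1 + 1·1 + 1·1 + 1·0 = 3.

3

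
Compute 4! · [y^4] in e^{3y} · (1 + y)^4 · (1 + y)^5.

14013

The EGF product rule gives c_4 = Σ_{k_1+k_2+k_3=4} C(4; k_1,k_2,k_3) · ∏ g_i(k_i), where e^{3y} gives (3)^k; (1+y)^4 gives the falling factorial (4)_k; (1+y)^5 gives the falling factorial (5)_k.
g_1(k) for k = 0…4: 1, 3, 9, 27, 81.
g_2(k) for k = 0…4: 1, 4, 12, 24, 24.
g_3(k) for k = 0…4: 1, 5, 20, 60, 120.
First combine the last two factors: h(k) = Σ_j C(k,j)·g_2(j)·g_3(k−j) for k = 0…4: 1, 9, 72, 504, 3024.
c_4 = Σ_k C(4,k)·g_1(k)·h(4−k) = 1·1·3024 + 4·3·504 + 6·9·72 + 4·27·9 + 1·81·1 = 3024 + 6048 + 3888 + 972 + 81 = 14013.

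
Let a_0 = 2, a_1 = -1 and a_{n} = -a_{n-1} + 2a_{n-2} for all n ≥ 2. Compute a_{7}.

The ordinary generating function has denominator 1 + q - 2q^2.
Iterating the recurrence: a_0,…,a_{7} = 2, -1, 5, -7, 17, -31, 65, -127.

-127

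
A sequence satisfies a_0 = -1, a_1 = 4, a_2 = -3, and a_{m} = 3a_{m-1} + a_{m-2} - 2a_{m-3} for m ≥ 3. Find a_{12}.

The ordinary generating function has denominator 1 - 3x - x^2 + 2x^3.
Iterating the recurrence: a_0,…,a_{12} = -1, 4, -3, -3, -20, -57, -185, -572, -1787, -5563, -17332, -53985, -168161.

-168161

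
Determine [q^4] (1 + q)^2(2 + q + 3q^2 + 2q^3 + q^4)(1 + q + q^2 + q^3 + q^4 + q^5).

(1 + q)^2 has coefficients 1,2,1 for degrees 0…2.
(2 + q + 3q^2 + 2q^3 + q^4) has coefficients 2,1,3,2,1 for degrees 0…4.
Finally multiplying by (1 + q + q^2 + q^3 + q^4 + q^5), the product of all factors after the first has coefficients 2,3,6,8,9 for degrees 0…4.
[q^4] = 1·9 + 2·8 + 1·6 = 31.

31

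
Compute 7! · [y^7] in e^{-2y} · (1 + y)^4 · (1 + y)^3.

The EGF product rule gives c_7 = Σ_{k_1+k_2+k_3=7} C(7; k_1,k_2,k_3) · ∏ g_i(k_i), where e^{-2y} gives (-2)^k; (1+y)^4 gives the falling factorial (4)_k; (1+y)^3 gives the falling factorial (3)_k.
g_1(k) for k = 0…7: 1, -2, 4, -8, 16, -32, 64, -128.
g_2(k) for k = 0…7: 1, 4, 12, 24, 24, 0, 0, 0.
g_3(k) for k = 0…7: 1, 3, 6, 6, 0, 0, 0, 0.
First combine the last two factors: h(k) = Σ_j C(k,j)·g_2(j)·g_3(k−j) for k = 0…7: 1, 7, 42, 210, 840, 2520, 5040, 5040.
c_7 = Σ_k C(7,k)·g_1(k)·h(7−k) = 1·1·5040 + 7·(-2)·5040 + 21·4·2520 + 35·(-8)·840 + 35·16·210 + 21·(-32)·42 + 7·64·7 + 1·(-128)·1 = 5040 − 70560 + 211680 − 235200 + 117600 − 28224 + 3136 − 128 = 3344.

3344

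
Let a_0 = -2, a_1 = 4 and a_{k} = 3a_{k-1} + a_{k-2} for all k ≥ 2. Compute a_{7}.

4036

The ordinary generating function has denominator 1 - 3q - q^2.
Iterating the recurrence: a_0,…,a_{7} = -2, 4, 10, 34, 112, 370, 1222, 4036.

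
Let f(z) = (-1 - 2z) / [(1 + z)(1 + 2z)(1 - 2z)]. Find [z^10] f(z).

The denominator gives the recurrence a_n = −a_(n−1) + 4a_(n−2) + 4a_(n−3) for n ≥ 3; the numerator fixes a_0 = -1, a_1 = -1, a_2 = -3.
Iterating: -1, -1, -3, -5, -11, -21, -43, -85, -171, -341, -683, so a_10 = -683.

-683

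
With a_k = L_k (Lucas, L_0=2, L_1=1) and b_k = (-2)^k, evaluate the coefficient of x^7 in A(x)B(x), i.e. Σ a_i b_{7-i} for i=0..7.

-243

This is [x^7] in the product of the two ordinary generating functions.
Σ = 2·(-128) + 1·64 + 3·(-32) + 4·16 + 7·(-8) + 11·4 + 18·(-2) + 29·1 = -243.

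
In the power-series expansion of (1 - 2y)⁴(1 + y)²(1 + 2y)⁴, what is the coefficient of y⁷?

(1 - 2y)⁴ has coefficients 1,-8,24,-32,16 for degrees 0…4.
(1 + y)² has coefficients 1,2,1,0,0,0,0,0 for degrees 0…7.
Finally multiplying by (1 + 2y)⁴, the product of all factors after the first has coefficients 1,10,41,88,104,64,16,0 for degrees 0…7.
[y⁷] = 1·0 − 8·16 + 24·64 − 32·104 + 16·88 = -512.

-512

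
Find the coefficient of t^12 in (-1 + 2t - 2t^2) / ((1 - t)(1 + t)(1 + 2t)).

Partial fractions give a closed form: a_n = (-1/6)·1^n + (5/2)·(-1)^n + (-10/3)·(-2)^n.
At n = 12: a_12 = -13651.

-13651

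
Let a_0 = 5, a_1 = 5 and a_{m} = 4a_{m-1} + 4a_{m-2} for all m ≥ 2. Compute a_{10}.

11130880

The ordinary generating function has denominator 1 - 4y - 4y^2.
Iterating the recurrence: a_0,…,a_{10} = 5, 5, 40, 180, 880, 4240, 20480, 98880, 477440, 2305280, 11130880.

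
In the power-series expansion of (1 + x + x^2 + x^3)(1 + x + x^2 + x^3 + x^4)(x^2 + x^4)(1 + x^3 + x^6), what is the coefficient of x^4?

4

(1 + x + x^2 + x^3) has coefficients 1,1,1,1 for degrees 0…3.
(1 + x + x^2 + x^3 + x^4) has coefficients 1,1,1,1,1 for degrees 0…4.
Multiplying by (x^2 + x^4) gives running coefficients 0,0,1,1,2 for degrees 0…4.
Finally multiplying by (1 + x^3 + x^6), the product of all factors after the first has coefficients 0,0,1,1,2 for degrees 0…4.
[x^4] = 1·2 + 1·1 + 1·1 + 1·0 = 4.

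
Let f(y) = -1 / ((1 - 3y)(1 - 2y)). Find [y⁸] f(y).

-19171

Partial fractions give a closed form: a_n = (-3)·3^n + (2)·2^n.
At n = 8: a_8 = -19171.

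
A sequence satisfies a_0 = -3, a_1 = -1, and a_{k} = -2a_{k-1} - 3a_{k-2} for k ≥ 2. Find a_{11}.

The ordinary generating function has denominator 1 + 2q + 3q^2.
Iterating the recurrence: a_0,…,a_{11} = -3, -1, 11, -19, 5, 47, -109, 77, 173, -577, 635, 461.

461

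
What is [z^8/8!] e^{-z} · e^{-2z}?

The EGF product rule gives c_8 = Σ_{k_1+k_2=8} C(8; k_1,k_2) · ∏ g_i(k_i), where e^{-z} gives (-1)^k; e^{-2z} gives (-2)^k.
g_1(k) for k = 0…8: 1, -1, 1, -1, 1, -1, 1, -1, 1.
g_2(k) for k = 0…8: 1, -2, 4, -8, 16, -32, 64, -128, 256.
c_8 = Σ_k C(8,k)·g_1(k)·g_2(8−k) = 1·1·256 + 8·(-1)·(-128) + 28·1·64 + 56·(-1)·(-32) + 70·1·16 + 56·(-1)·(-8) + 28·1·4 + 8·(-1)·(-2) + 1·1·1 = 256 + 1024 + 1792 + 1792 + 1120 + 448 + 112 + 16 + 1 = 6561.

6561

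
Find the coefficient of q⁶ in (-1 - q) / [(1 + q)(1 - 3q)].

-729

Partial fractions give a closed form: a_n = (-1)·3^n.
At n = 6: a_6 = -729.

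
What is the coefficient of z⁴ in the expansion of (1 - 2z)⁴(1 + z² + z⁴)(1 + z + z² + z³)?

(1 - 2z)⁴ has coefficients 1,-8,24,-32,16 for degrees 0…4.
(1 + z² + z⁴) has coefficients 1,0,1,0,1 for degrees 0…4.
Finally multiplying by (1 + z + z² + z³), the product of all factors after the first has coefficients 1,1,2,2,2 for degrees 0…4.
[z⁴] = 1·2 − 8·2 + 24·2 − 32·1 + 16·1 = 18.

18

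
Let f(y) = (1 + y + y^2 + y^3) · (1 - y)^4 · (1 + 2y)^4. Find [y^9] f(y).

-24

(1 + y + y^2 + y^3) has coefficients 1,1,1,1 for degrees 0…3.
(1 - y)^4 has coefficients 1,-4,6,-4,1,0,0,0,0,0 for degrees 0…9.
Finally multiplying by (1 + 2y)^4, the product of all factors after the first has coefficients 1,4,-2,-20,1,40,-8,-32,16,0 for degrees 0…9.
[y^9] = 1·0 + 1·16 + 1·(-32) + 1·(-8) = -24.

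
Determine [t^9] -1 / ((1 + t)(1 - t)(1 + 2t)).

682

Partial fractions give a closed form: a_n = (1/2)·(-1)^n + (-1/6)·1^n + (-4/3)·(-2)^n.
At n = 9: a_9 = 682.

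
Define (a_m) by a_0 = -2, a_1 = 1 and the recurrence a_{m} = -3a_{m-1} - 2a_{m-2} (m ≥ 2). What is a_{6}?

61

The ordinary generating function has denominator 1 + 3z + 2z^2.
Iterating the recurrence: a_0,…,a_{6} = -2, 1, 1, -5, 13, -29, 61.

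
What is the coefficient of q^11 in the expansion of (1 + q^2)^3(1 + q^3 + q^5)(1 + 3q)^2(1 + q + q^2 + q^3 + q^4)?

(1 + q^2)^3 has coefficients 1,0,3,0,3,0,1 for degrees 0…6.
(1 + q^3 + q^5) has coefficients 1,0,0,1,0,1,0,0,0,0,0,0 for degrees 0…11.
Multiplying by (1 + 3q)^2 gives running coefficients 1,6,9,1,6,10,6,9,0,0,0,0 for degrees 0…11.
Finally multiplying by (1 + q + q^2 + q^3 + q^4), the product of all factors after the first has coefficients 1,7,16,17,23,32,32,32,31,25,15,9 for degrees 0…11.
[q^11] = 1·9 + 3·25 + 3·32 + 1·32 = 212.

212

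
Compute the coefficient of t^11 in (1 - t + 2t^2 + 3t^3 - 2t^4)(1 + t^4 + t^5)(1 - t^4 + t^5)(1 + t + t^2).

(1 - t + 2t^2 + 3t^3 - 2t^4) has coefficients 1,-1,2,3,-2 for degrees 0…4.
(1 + t^4 + t^5) has coefficients 1,0,0,0,1,1,0,0,0,0,0,0 for degrees 0…11.
Multiplying by (1 - t^4 + t^5) gives running coefficients 1,0,0,0,0,2,0,0,-1,0,1,0 for degrees 0…11.
Finally multiplying by (1 + t + t^2), the product of all factors after the first has coefficients 1,1,1,0,0,2,2,2,-1,-1,0,1 for degrees 0…11.
[t^11] = 1·1 − 1·0 + 2·(-1) + 3·(-1) − 2·2 = -8.

-8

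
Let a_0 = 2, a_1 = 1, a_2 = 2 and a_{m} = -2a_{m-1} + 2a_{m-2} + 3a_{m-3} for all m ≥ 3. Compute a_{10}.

The ordinary generating function has denominator 1 + 2x - 2x^2 - 3x^3.
Iterating the recurrence: a_0,…,a_{10} = 2, 1, 2, 4, -1, 16, -22, 73, -142, 364, -793.

-793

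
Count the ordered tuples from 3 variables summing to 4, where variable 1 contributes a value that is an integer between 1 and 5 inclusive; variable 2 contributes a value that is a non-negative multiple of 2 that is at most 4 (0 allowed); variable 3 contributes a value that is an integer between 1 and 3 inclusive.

The generating function for the choices is (x + x^2 + x^3 + x^4 + x^5)·(1 + x^2 + x^4)·(x + x^2 + x^3); the count is [x^4].
(x + x^2 + x^3 + x^4 + x^5) has coefficients 0,1,1,1,1 for degrees 0…4.
(1 + x^2 + x^4) has coefficients 1,0,1,0,1 for degrees 0…4.
Finally multiplying by (x + x^2 + x^3), the product of all factors after the first has coefficients 0,1,1,2,1 for degrees 0…4.
[x^4] = 1·2 + 1·1 + 1·1 + 1·0 = 4.

4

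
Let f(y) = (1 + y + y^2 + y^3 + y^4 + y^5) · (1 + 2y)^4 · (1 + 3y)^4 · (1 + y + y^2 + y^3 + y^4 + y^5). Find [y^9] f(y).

87312

(1 + y + y^2 + y^3 + y^4 + y^5) has coefficients 1,1,1,1,1,1 for degrees 0…5.
(1 + 2y)^4 has coefficients 1,8,24,32,16,0,0,0,0,0 for degrees 0…9.
Multiplying by (1 + 3y)^4 gives running coefficients 1,20,174,860,2641,5160,6264,4320,1296,0 for degrees 0…9.
Finally multiplying by (1 + y + y^2 + y^3 + y^4 + y^5), the product of all factors after the first has coefficients 1,21,195,1055,3696,8856,15119,19419,20541,19681 for degrees 0…9.
[y^9] = 1·19681 + 1·20541 + 1·19419 + 1·15119 + 1·8856 + 1·3696 = 87312.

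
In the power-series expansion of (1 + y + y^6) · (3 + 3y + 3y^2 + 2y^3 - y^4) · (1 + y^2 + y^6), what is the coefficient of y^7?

8

(1 + y + y^6) has coefficients 1,1,0,0,0,0,1 for degrees 0…6.
(3 + 3y + 3y^2 + 2y^3 - y^4) has coefficients 3,3,3,2,-1,0,0,0 for degrees 0…7.
Finally multiplying by (1 + y^2 + y^6), the product of all factors after the first has coefficients 3,3,6,5,2,2,2,3 for degrees 0…7.
[y^7] = 1·3 + 1·2 + 1·3 = 8.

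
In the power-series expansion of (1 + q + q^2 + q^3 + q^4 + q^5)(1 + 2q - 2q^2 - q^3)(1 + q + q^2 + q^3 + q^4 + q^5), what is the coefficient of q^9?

(1 + q + q^2 + q^3 + q^4 + q^5) has coefficients 1,1,1,1,1,1 for degrees 0…5.
(1 + 2q - 2q^2 - q^3) has coefficients 1,2,-2,-1,0,0,0,0,0,0 for degrees 0…9.
Finally multiplying by (1 + q + q^2 + q^3 + q^4 + q^5), the product of all factors after the first has coefficients 1,3,1,0,0,0,-1,-3,-1,0 for degrees 0…9.
[q^9] = 1·0 + 1·(-1) + 1·(-3) + 1·(-1) + 1·0 + 1·0 = -5.

-5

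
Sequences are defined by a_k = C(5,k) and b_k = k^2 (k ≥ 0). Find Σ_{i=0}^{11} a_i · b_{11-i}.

Write out a_i and b_{11-i} for i = 0,…,11 and sum the products.
Σ = 1·121 + 5·100 + 10·81 + 10·64 + 5·49 + 1·36 + 0·25 + 0·16 + 0·9 + 0·4 + 0·1 + 0·0 = 2352.

2352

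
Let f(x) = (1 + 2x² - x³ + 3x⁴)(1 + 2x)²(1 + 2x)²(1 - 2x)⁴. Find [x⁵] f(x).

(1 + 2x² - x³ + 3x⁴) has coefficients 1,0,2,-1,3 for degrees 0…4.
(1 + 2x)² has coefficients 1,4,4,0,0,0 for degrees 0…5.
Multiplying by (1 + 2x)² gives running coefficients 1,8,24,32,16,0 for degrees 0…5.
Finally multiplying by (1 - 2x)⁴, the product of all factors after the first has coefficients 1,0,-16,0,96,0 for degrees 0…5.
[x⁵] = 1·0 + 2·0 − 1·(-16) + 3·0 = 16.

16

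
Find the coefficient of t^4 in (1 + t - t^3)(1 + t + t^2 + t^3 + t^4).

1

(1 + t - t^3) has coefficients 1,1,0,-1 for degrees 0…3.
(1 + t + t^2 + t^3 + t^4) has coefficients 1,1,1,1,1 for degrees 0…4.
[t^4] = 1·1 + 1·1 − 1·1 = 1.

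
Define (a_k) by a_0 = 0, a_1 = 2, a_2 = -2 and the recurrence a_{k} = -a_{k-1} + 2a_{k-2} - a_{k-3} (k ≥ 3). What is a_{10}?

-1190

The ordinary generating function has denominator 1 + t - 2t^2 + t^3.
Iterating the recurrence: a_0,…,a_{10} = 0, 2, -2, 6, -12, 26, -56, 120, -258, 554, -1190.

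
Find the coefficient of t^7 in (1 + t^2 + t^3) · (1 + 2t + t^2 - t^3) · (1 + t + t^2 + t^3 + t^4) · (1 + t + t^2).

19

(1 + t^2 + t^3) has coefficients 1,0,1,1 for degrees 0…3.
(1 + 2t + t^2 - t^3) has coefficients 1,2,1,-1,0,0,0,0 for degrees 0…7.
Multiplying by (1 + t + t^2 + t^3 + t^4) gives running coefficients 1,3,4,3,3,2,0,-1 for degrees 0…7.
Finally multiplying by (1 + t + t^2), the product of all factors after the first has coefficients 1,4,8,10,10,8,5,1 for degrees 0…7.
[t^7] = 1·1 + 1·8 + 1·10 = 19.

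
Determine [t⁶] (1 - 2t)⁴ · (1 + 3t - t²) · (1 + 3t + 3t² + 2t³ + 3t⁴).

5

(1 - 2t)⁴ has coefficients 1,-8,24,-32,16 for degrees 0…4.
(1 + 3t - t²) has coefficients 1,3,-1,0,0,0,0 for degrees 0…6.
Finally multiplying by (1 + 3t + 3t² + 2t³ + 3t⁴), the product of all factors after the first has coefficients 1,6,11,8,6,7,-3 for degrees 0…6.
[t⁶] = 1·(-3) − 8·7 + 24·6 − 32·8 + 16·11 = 5.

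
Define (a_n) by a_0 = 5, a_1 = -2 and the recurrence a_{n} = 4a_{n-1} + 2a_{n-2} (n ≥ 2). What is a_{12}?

3041600

The ordinary generating function has denominator 1 - 4t - 2t^2.
Iterating the recurrence: a_0,…,a_{12} = 5, -2, 2, 4, 20, 88, 392, 1744, 7760, 34528, 153632, 683584, 3041600.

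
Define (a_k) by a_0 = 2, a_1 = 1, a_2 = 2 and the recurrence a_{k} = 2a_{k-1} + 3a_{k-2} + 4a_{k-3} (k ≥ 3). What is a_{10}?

51482

The ordinary generating function has denominator 1 - 2q - 3q^2 - 4q^3.
Iterating the recurrence: a_0,…,a_{10} = 2, 1, 2, 15, 40, 133, 446, 1451, 4772, 15681, 51482.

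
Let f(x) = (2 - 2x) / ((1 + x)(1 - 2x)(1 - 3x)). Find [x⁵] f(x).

Partial fractions give a closed form: a_n = (1/3)·(-1)^n + (-4/3)·2^n + (3)·3^n.
At n = 5: a_5 = 686.

686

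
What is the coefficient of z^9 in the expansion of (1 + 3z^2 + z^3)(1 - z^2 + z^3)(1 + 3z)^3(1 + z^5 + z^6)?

(1 + 3z^2 + z^3) has coefficients 1,0,3,1 for degrees 0…3.
(1 - z^2 + z^3) has coefficients 1,0,-1,1,0,0,0,0,0,0 for degrees 0…9.
Multiplying by (1 + 3z)^3 gives running coefficients 1,9,26,19,-18,0,27,0,0,0 for degrees 0…9.
Finally multiplying by (1 + z^5 + z^6), the product of all factors after the first has coefficients 1,9,26,19,-18,1,37,35,45,1 for degrees 0…9.
[z^9] = 1·1 + 3·35 + 1·37 = 143.

143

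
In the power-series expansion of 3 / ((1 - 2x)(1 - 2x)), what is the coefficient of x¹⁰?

33792

The denominator gives the recurrence a_n = 4a_(n−1) − 4a_(n−2) for n ≥ 2; the numerator fixes a_0 = 3, a_1 = 12.
Iterating: 3, 12, 36, 96, 240, 576, 1344, 3072, 6912, 15360, 33792, so a_10 = 33792.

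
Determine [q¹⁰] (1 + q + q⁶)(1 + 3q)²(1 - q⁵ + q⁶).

(1 + q + q⁶) has coefficients 1,1,0,0,0,0,1 for degrees 0…6.
(1 + 3q)² has coefficients 1,6,9,0,0,0,0,0,0,0,0 for degrees 0…10.
Finally multiplying by (1 - q⁵ + q⁶), the product of all factors after the first has coefficients 1,6,9,0,0,-1,-5,-3,9,0,0 for degrees 0…10.
[q¹⁰] = 1·0 + 1·0 + 1·0 = 0.

0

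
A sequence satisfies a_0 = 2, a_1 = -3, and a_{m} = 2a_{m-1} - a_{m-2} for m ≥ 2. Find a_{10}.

The ordinary generating function has denominator 1 - 2z + z^2.
Iterating the recurrence: a_0,…,a_{10} = 2, -3, -8, -13, -18, -23, -28, -33, -38, -43, -48.

-48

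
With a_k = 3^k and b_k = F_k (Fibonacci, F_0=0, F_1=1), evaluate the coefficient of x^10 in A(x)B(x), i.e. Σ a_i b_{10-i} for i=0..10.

35365

The convolution is the x^10 coefficient of A(x)B(x).
Σ = 1·55 + 3·34 + 9·21 + 27·13 + 81·8 + 243·5 + 729·3 + 2187·2 + 6561·1 + 19683·1 + 59049·0 = 35365.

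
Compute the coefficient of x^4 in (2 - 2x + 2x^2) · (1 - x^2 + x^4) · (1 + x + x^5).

(2 - 2x + 2x^2) has coefficients 2,-2,2 for degrees 0…2.
(1 - x^2 + x^4) has coefficients 1,0,-1,0,1 for degrees 0…4.
Finally multiplying by (1 + x + x^5), the product of all factors after the first has coefficients 1,1,-1,-1,1 for degrees 0…4.
[x^4] = 2·1 − 2·(-1) + 2·(-1) = 2.

2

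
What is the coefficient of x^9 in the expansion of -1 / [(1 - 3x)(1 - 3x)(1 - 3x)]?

-1082565

The denominator gives the recurrence a_n = 9a_(n−1) − 27a_(n−2) + 27a_(n−3) for n ≥ 3; the numerator fixes a_0 = -1, a_1 = -9, a_2 = -54.
Iterating: -1, -9, -54, -270, -1215, -5103, -20412, -78732, -295245, -1082565, so a_9 = -1082565.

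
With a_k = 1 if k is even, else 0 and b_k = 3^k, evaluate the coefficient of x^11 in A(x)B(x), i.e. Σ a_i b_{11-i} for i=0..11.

199290

Write out a_i and b_{11-i} for i = 0,…,11 and sum the products.
Σ = 1·177147 + 0·59049 + 1·19683 + 0·6561 + 1·2187 + 0·729 + 1·243 + 0·81 + 1·27 + 0·9 + 1·3 + 0·1 = 199290.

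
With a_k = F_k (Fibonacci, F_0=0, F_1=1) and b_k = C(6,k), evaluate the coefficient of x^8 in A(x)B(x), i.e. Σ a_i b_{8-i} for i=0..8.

377

This is [x^8] in the product of the two ordinary generating functions.
Σ = 0·0 + 1·0 + 1·1 + 2·6 + 3·15 + 5·20 + 8·15 + 13·6 + 21·1 = 377.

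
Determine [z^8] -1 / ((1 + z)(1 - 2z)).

-171

Partial fractions give a closed form: a_n = (-1/3)·(-1)^n + (-2/3)·2^n.
At n = 8: a_8 = -171.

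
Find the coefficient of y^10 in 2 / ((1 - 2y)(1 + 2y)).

2048

Partial fractions give a closed form: a_n = (1)·2^n + (1)·(-2)^n.
At n = 10: a_10 = 2048.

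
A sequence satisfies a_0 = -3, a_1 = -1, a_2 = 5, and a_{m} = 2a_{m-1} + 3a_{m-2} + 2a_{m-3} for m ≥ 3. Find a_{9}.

4211

The ordinary generating function has denominator 1 - 2z - 3z^2 - 2z^3.
Iterating the recurrence: a_0,…,a_{9} = -3, -1, 5, 1, 15, 43, 133, 425, 1335, 4211.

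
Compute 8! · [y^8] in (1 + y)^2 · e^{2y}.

5888

The EGF product rule gives c_8 = Σ_{k_1+k_2=8} C(8; k_1,k_2) · ∏ g_i(k_i), where (1+y)^2 gives the falling factorial (2)_k; e^{2y} gives (2)^k.
g_1(k) for k = 0…8: 1, 2, 2, 0, 0, 0, 0, 0, 0.
g_2(k) for k = 0…8: 1, 2, 4, 8, 16, 32, 64, 128, 256.
c_8 = Σ_k C(8,k)·g_1(k)·g_2(8−k) = 1·1·256 + 8·2·128 + 28·2·64 = 256 + 2048 + 3584 = 5888.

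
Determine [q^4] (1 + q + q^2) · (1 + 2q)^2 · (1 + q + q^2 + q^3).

(1 + q + q^2) has coefficients 1,1,1 for degrees 0…2.
(1 + 2q)^2 has coefficients 1,4,4,0,0 for degrees 0…4.
Finally multiplying by (1 + q + q^2 + q^3), the product of all factors after the first has coefficients 1,5,9,9,8 for degrees 0…4.
[q^4] = 1·8 + 1·9 + 1·9 = 26.

26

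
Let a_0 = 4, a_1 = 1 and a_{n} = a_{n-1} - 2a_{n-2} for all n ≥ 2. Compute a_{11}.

The ordinary generating function has denominator 1 - x + 2x^2.
Iterating the recurrence: a_0,…,a_{11} = 4, 1, -7, -9, 5, 23, 13, -33, -59, 7, 125, 111.

111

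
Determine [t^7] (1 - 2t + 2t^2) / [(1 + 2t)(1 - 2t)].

The denominator gives the recurrence a_n = 4a_(n−2) for n ≥ 3; the numerator fixes a_0 = 1, a_1 = -2, a_2 = 6.
Iterating: 1, -2, 6, -8, 24, -32, 96, -128, so a_7 = -128.

-128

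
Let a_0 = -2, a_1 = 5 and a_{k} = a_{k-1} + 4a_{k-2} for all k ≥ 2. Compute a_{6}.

93

The ordinary generating function has denominator 1 - x - 4x^2.
Iterating the recurrence: a_0,…,a_{6} = -2, 5, -3, 17, 5, 73, 93.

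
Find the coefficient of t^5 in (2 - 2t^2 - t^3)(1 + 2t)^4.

(2 - 2t^2 - t^3) has coefficients 2,0,-2,-1 for degrees 0…3.
(1 + 2t)^4 has coefficients 1,8,24,32,16,0 for degrees 0…5.
[t^5] = 2·0 − 2·32 − 1·24 = -88.

-88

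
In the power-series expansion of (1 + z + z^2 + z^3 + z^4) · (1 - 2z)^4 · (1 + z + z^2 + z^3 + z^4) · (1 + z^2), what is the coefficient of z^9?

-14

(1 + z + z^2 + z^3 + z^4) has coefficients 1,1,1,1,1 for degrees 0…4.
(1 - 2z)^4 has coefficients 1,-8,24,-32,16,0,0,0,0,0 for degrees 0…9.
Multiplying by (1 + z + z^2 + z^3 + z^4) gives running coefficients 1,-7,17,-15,1,0,8,-16,16,0 for degrees 0…9.
Finally multiplying by (1 + z^2), the product of all factors after the first has coefficients 1,-7,18,-22,18,-15,9,-16,24,-16 for degrees 0…9.
[z^9] = 1·(-16) + 1·24 + 1·(-16) + 1·9 + 1·(-15) = -14.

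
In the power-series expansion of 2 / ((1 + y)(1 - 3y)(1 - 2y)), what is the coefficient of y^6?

3110

The denominator gives the recurrence a_n = 4a_(n−1) − a_(n−2) − 6a_(n−3) for n ≥ 3; the numerator fixes a_0 = 2, a_1 = 8, a_2 = 30.
Iterating: 2, 8, 30, 100, 322, 1008, 3110, so a_6 = 3110.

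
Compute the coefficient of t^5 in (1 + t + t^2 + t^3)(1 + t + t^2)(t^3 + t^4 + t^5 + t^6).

6

(1 + t + t^2 + t^3) has coefficients 1,1,1,1 for degrees 0…3.
(1 + t + t^2) has coefficients 1,1,1,0,0,0 for degrees 0…5.
Finally multiplying by (t^3 + t^4 + t^5 + t^6), the product of all factors after the first has coefficients 0,0,0,1,2,3 for degrees 0…5.
[t^5] = 1·3 + 1·2 + 1·1 + 1·0 = 6.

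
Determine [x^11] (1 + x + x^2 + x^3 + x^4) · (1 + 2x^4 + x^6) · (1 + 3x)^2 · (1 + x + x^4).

(1 + x + x^2 + x^3 + x^4) has coefficients 1,1,1,1,1 for degrees 0…4.
(1 + 2x^4 + x^6) has coefficients 1,0,0,0,2,0,1,0,0,0,0,0 for degrees 0…11.
Multiplying by (1 + 3x)^2 gives running coefficients 1,6,9,0,2,12,19,6,9,0,0,0 for degrees 0…11.
Finally multiplying by (1 + x + x^4), the product of all factors after the first has coefficients 1,7,15,9,3,20,40,25,17,21,19,6 for degrees 0…11.
[x^11] = 1·6 + 1·19 + 1·21 + 1·17 + 1·25 = 88.

88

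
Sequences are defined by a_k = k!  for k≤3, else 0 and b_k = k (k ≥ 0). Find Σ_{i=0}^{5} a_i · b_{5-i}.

27

Write out a_i and b_{5-i} for i = 0,…,5 and sum the products.
Σ = 1·5 + 1·4 + 2·3 + 6·2 + 0·1 + 0·0 = 27.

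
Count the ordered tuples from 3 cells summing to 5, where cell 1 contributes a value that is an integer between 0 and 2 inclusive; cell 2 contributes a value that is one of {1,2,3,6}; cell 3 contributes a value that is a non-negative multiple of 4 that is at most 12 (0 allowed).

2

The generating function for the choices is (1 + x + x²)·(x + x² + x³ + x⁶)·(1 + x⁴ + x⁸ + x¹²); the count is [x⁵].
(1 + x + x²) has coefficients 1,1,1 for degrees 0…2.
(x + x² + x³ + x⁶) has coefficients 0,1,1,1,0,0 for degrees 0…5.
Finally multiplying by (1 + x⁴ + x⁸ + x¹²), the product of all factors after the first has coefficients 0,1,1,1,0,1 for degrees 0…5.
[x⁵] = 1·1 + 1·0 + 1·1 = 2.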